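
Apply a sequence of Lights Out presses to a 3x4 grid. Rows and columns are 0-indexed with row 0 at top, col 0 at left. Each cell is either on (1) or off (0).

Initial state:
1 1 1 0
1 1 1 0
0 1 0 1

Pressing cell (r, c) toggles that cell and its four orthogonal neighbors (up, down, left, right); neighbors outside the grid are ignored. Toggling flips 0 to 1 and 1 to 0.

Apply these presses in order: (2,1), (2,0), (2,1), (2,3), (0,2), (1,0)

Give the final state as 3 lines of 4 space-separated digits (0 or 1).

After press 1 at (2,1):
1 1 1 0
1 0 1 0
1 0 1 1

After press 2 at (2,0):
1 1 1 0
0 0 1 0
0 1 1 1

After press 3 at (2,1):
1 1 1 0
0 1 1 0
1 0 0 1

After press 4 at (2,3):
1 1 1 0
0 1 1 1
1 0 1 0

After press 5 at (0,2):
1 0 0 1
0 1 0 1
1 0 1 0

After press 6 at (1,0):
0 0 0 1
1 0 0 1
0 0 1 0

Answer: 0 0 0 1
1 0 0 1
0 0 1 0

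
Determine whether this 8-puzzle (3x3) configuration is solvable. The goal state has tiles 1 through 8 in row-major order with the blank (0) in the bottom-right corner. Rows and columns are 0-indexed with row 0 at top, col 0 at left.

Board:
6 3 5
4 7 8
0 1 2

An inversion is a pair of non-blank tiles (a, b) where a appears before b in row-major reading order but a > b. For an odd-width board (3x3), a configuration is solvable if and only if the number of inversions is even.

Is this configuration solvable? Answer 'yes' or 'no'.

Inversions (pairs i<j in row-major order where tile[i] > tile[j] > 0): 16
16 is even, so the puzzle is solvable.

Answer: yes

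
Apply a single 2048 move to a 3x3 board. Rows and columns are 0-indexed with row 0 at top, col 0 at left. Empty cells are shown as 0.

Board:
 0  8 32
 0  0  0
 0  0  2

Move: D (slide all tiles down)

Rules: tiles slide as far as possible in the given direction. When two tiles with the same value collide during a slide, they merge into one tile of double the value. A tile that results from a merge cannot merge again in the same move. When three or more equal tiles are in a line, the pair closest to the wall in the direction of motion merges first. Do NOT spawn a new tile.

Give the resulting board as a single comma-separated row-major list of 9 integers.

Slide down:
col 0: [0, 0, 0] -> [0, 0, 0]
col 1: [8, 0, 0] -> [0, 0, 8]
col 2: [32, 0, 2] -> [0, 32, 2]

Answer: 0, 0, 0, 0, 0, 32, 0, 8, 2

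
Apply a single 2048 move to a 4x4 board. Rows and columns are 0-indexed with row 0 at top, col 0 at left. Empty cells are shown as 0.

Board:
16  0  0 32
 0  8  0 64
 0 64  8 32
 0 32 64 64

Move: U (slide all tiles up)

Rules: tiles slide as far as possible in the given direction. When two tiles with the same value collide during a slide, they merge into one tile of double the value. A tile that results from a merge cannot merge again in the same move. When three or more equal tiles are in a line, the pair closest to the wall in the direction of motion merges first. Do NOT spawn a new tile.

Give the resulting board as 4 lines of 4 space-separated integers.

Answer: 16  8  8 32
 0 64 64 64
 0 32  0 32
 0  0  0 64

Derivation:
Slide up:
col 0: [16, 0, 0, 0] -> [16, 0, 0, 0]
col 1: [0, 8, 64, 32] -> [8, 64, 32, 0]
col 2: [0, 0, 8, 64] -> [8, 64, 0, 0]
col 3: [32, 64, 32, 64] -> [32, 64, 32, 64]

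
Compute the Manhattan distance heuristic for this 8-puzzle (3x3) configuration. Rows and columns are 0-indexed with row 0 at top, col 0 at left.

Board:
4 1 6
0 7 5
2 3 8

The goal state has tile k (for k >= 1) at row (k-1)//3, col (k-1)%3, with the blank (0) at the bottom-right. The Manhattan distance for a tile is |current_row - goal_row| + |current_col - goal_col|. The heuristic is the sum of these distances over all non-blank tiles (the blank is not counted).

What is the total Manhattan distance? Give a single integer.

Tile 4: at (0,0), goal (1,0), distance |0-1|+|0-0| = 1
Tile 1: at (0,1), goal (0,0), distance |0-0|+|1-0| = 1
Tile 6: at (0,2), goal (1,2), distance |0-1|+|2-2| = 1
Tile 7: at (1,1), goal (2,0), distance |1-2|+|1-0| = 2
Tile 5: at (1,2), goal (1,1), distance |1-1|+|2-1| = 1
Tile 2: at (2,0), goal (0,1), distance |2-0|+|0-1| = 3
Tile 3: at (2,1), goal (0,2), distance |2-0|+|1-2| = 3
Tile 8: at (2,2), goal (2,1), distance |2-2|+|2-1| = 1
Sum: 1 + 1 + 1 + 2 + 1 + 3 + 3 + 1 = 13

Answer: 13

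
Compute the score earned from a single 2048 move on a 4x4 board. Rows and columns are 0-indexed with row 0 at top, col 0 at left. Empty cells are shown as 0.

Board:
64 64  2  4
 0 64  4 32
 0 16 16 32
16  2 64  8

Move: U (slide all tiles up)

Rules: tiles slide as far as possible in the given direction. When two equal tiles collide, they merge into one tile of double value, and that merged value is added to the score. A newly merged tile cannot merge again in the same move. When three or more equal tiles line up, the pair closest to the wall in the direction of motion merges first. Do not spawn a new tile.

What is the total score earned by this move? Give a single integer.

Slide up:
col 0: [64, 0, 0, 16] -> [64, 16, 0, 0]  score +0 (running 0)
col 1: [64, 64, 16, 2] -> [128, 16, 2, 0]  score +128 (running 128)
col 2: [2, 4, 16, 64] -> [2, 4, 16, 64]  score +0 (running 128)
col 3: [4, 32, 32, 8] -> [4, 64, 8, 0]  score +64 (running 192)
Board after move:
 64 128   2   4
 16  16   4  64
  0   2  16   8
  0   0  64   0

Answer: 192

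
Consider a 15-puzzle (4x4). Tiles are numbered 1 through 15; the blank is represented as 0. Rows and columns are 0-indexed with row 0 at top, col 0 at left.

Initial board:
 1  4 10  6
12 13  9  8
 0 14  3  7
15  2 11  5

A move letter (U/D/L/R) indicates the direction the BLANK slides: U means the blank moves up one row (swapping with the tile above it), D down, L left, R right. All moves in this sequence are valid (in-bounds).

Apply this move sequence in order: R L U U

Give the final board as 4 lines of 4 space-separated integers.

Answer:  0  4 10  6
 1 13  9  8
12 14  3  7
15  2 11  5

Derivation:
After move 1 (R):
 1  4 10  6
12 13  9  8
14  0  3  7
15  2 11  5

After move 2 (L):
 1  4 10  6
12 13  9  8
 0 14  3  7
15  2 11  5

After move 3 (U):
 1  4 10  6
 0 13  9  8
12 14  3  7
15  2 11  5

After move 4 (U):
 0  4 10  6
 1 13  9  8
12 14  3  7
15  2 11  5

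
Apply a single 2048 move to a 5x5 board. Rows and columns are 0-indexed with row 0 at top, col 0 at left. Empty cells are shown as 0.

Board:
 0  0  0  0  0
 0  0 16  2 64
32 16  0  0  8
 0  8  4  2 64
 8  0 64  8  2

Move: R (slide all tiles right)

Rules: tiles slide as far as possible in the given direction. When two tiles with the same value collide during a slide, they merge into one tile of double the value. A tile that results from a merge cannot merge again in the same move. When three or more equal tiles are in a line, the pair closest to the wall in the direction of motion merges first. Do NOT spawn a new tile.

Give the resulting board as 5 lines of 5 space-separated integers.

Slide right:
row 0: [0, 0, 0, 0, 0] -> [0, 0, 0, 0, 0]
row 1: [0, 0, 16, 2, 64] -> [0, 0, 16, 2, 64]
row 2: [32, 16, 0, 0, 8] -> [0, 0, 32, 16, 8]
row 3: [0, 8, 4, 2, 64] -> [0, 8, 4, 2, 64]
row 4: [8, 0, 64, 8, 2] -> [0, 8, 64, 8, 2]

Answer:  0  0  0  0  0
 0  0 16  2 64
 0  0 32 16  8
 0  8  4  2 64
 0  8 64  8  2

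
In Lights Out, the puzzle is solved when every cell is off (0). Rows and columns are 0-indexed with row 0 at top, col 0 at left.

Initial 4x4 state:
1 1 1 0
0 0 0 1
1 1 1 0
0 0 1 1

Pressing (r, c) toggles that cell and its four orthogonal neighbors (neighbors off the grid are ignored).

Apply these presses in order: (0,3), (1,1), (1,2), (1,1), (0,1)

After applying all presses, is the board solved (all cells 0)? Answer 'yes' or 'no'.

Answer: no

Derivation:
After press 1 at (0,3):
1 1 0 1
0 0 0 0
1 1 1 0
0 0 1 1

After press 2 at (1,1):
1 0 0 1
1 1 1 0
1 0 1 0
0 0 1 1

After press 3 at (1,2):
1 0 1 1
1 0 0 1
1 0 0 0
0 0 1 1

After press 4 at (1,1):
1 1 1 1
0 1 1 1
1 1 0 0
0 0 1 1

After press 5 at (0,1):
0 0 0 1
0 0 1 1
1 1 0 0
0 0 1 1

Lights still on: 7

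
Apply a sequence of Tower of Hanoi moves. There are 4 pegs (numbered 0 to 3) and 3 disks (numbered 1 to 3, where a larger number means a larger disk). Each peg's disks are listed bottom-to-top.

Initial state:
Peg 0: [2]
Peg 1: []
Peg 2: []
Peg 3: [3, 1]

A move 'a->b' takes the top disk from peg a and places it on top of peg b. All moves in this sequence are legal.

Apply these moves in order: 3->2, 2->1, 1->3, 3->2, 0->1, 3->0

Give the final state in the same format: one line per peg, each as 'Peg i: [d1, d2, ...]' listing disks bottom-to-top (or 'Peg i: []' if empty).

Answer: Peg 0: [3]
Peg 1: [2]
Peg 2: [1]
Peg 3: []

Derivation:
After move 1 (3->2):
Peg 0: [2]
Peg 1: []
Peg 2: [1]
Peg 3: [3]

After move 2 (2->1):
Peg 0: [2]
Peg 1: [1]
Peg 2: []
Peg 3: [3]

After move 3 (1->3):
Peg 0: [2]
Peg 1: []
Peg 2: []
Peg 3: [3, 1]

After move 4 (3->2):
Peg 0: [2]
Peg 1: []
Peg 2: [1]
Peg 3: [3]

After move 5 (0->1):
Peg 0: []
Peg 1: [2]
Peg 2: [1]
Peg 3: [3]

After move 6 (3->0):
Peg 0: [3]
Peg 1: [2]
Peg 2: [1]
Peg 3: []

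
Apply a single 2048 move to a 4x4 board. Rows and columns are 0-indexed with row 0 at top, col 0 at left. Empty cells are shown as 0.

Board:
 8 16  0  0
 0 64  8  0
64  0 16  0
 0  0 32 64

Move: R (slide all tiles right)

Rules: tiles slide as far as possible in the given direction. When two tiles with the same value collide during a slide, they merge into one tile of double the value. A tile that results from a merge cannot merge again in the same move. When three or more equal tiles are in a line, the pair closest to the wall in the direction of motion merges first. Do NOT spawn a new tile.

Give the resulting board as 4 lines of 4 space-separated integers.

Answer:  0  0  8 16
 0  0 64  8
 0  0 64 16
 0  0 32 64

Derivation:
Slide right:
row 0: [8, 16, 0, 0] -> [0, 0, 8, 16]
row 1: [0, 64, 8, 0] -> [0, 0, 64, 8]
row 2: [64, 0, 16, 0] -> [0, 0, 64, 16]
row 3: [0, 0, 32, 64] -> [0, 0, 32, 64]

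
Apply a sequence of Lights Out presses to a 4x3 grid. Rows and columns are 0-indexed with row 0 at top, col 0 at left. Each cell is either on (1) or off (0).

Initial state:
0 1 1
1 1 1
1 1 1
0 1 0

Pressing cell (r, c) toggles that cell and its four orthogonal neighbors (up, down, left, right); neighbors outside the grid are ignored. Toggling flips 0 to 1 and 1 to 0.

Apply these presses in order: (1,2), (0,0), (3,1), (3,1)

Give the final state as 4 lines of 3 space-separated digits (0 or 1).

Answer: 1 0 0
0 0 0
1 1 0
0 1 0

Derivation:
After press 1 at (1,2):
0 1 0
1 0 0
1 1 0
0 1 0

After press 2 at (0,0):
1 0 0
0 0 0
1 1 0
0 1 0

After press 3 at (3,1):
1 0 0
0 0 0
1 0 0
1 0 1

After press 4 at (3,1):
1 0 0
0 0 0
1 1 0
0 1 0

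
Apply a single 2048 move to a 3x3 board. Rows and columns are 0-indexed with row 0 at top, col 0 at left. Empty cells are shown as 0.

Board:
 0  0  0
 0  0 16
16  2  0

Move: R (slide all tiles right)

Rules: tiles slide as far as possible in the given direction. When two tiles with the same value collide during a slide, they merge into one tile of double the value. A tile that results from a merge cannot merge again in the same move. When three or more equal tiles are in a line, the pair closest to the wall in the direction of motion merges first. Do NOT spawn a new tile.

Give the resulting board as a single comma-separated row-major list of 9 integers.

Answer: 0, 0, 0, 0, 0, 16, 0, 16, 2

Derivation:
Slide right:
row 0: [0, 0, 0] -> [0, 0, 0]
row 1: [0, 0, 16] -> [0, 0, 16]
row 2: [16, 2, 0] -> [0, 16, 2]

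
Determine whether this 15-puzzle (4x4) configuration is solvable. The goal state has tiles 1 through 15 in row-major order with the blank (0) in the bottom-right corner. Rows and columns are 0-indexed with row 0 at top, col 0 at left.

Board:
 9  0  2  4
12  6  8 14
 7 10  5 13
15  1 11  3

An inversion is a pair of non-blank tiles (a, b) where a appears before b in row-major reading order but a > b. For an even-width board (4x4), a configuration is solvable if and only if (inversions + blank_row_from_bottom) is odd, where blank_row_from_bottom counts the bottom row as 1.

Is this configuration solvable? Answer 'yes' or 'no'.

Inversions: 48
Blank is in row 0 (0-indexed from top), which is row 4 counting from the bottom (bottom = 1).
48 + 4 = 52, which is even, so the puzzle is not solvable.

Answer: no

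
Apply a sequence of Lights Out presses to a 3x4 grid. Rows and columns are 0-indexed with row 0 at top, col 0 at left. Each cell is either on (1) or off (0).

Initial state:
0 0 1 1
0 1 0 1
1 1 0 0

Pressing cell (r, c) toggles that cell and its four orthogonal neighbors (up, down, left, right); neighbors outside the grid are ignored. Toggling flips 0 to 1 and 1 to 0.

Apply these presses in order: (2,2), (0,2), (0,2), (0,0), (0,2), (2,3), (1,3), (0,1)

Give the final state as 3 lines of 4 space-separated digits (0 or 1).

Answer: 0 1 1 1
1 0 1 1
1 0 0 1

Derivation:
After press 1 at (2,2):
0 0 1 1
0 1 1 1
1 0 1 1

After press 2 at (0,2):
0 1 0 0
0 1 0 1
1 0 1 1

After press 3 at (0,2):
0 0 1 1
0 1 1 1
1 0 1 1

After press 4 at (0,0):
1 1 1 1
1 1 1 1
1 0 1 1

After press 5 at (0,2):
1 0 0 0
1 1 0 1
1 0 1 1

After press 6 at (2,3):
1 0 0 0
1 1 0 0
1 0 0 0

After press 7 at (1,3):
1 0 0 1
1 1 1 1
1 0 0 1

After press 8 at (0,1):
0 1 1 1
1 0 1 1
1 0 0 1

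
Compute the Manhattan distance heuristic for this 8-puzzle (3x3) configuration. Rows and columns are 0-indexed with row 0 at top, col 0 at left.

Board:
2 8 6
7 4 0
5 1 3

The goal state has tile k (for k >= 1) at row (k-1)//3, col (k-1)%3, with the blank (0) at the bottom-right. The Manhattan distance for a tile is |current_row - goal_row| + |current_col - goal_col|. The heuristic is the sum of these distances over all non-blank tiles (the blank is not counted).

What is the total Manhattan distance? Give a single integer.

Tile 2: at (0,0), goal (0,1), distance |0-0|+|0-1| = 1
Tile 8: at (0,1), goal (2,1), distance |0-2|+|1-1| = 2
Tile 6: at (0,2), goal (1,2), distance |0-1|+|2-2| = 1
Tile 7: at (1,0), goal (2,0), distance |1-2|+|0-0| = 1
Tile 4: at (1,1), goal (1,0), distance |1-1|+|1-0| = 1
Tile 5: at (2,0), goal (1,1), distance |2-1|+|0-1| = 2
Tile 1: at (2,1), goal (0,0), distance |2-0|+|1-0| = 3
Tile 3: at (2,2), goal (0,2), distance |2-0|+|2-2| = 2
Sum: 1 + 2 + 1 + 1 + 1 + 2 + 3 + 2 = 13

Answer: 13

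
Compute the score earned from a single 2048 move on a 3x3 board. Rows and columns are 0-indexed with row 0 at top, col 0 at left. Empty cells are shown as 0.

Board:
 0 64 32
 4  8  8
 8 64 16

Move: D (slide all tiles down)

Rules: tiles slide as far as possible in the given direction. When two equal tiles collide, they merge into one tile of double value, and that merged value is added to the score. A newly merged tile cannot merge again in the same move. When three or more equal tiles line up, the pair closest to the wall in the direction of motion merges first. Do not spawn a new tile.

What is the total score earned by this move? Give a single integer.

Answer: 0

Derivation:
Slide down:
col 0: [0, 4, 8] -> [0, 4, 8]  score +0 (running 0)
col 1: [64, 8, 64] -> [64, 8, 64]  score +0 (running 0)
col 2: [32, 8, 16] -> [32, 8, 16]  score +0 (running 0)
Board after move:
 0 64 32
 4  8  8
 8 64 16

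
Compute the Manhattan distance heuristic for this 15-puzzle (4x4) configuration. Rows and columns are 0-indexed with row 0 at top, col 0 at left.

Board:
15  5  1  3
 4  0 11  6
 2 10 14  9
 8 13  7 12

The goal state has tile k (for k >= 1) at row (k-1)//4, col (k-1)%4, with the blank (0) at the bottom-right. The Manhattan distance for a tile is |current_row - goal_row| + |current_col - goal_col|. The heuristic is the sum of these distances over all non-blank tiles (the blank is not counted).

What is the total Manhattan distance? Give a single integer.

Answer: 34

Derivation:
Tile 15: (0,0)->(3,2) = 5
Tile 5: (0,1)->(1,0) = 2
Tile 1: (0,2)->(0,0) = 2
Tile 3: (0,3)->(0,2) = 1
Tile 4: (1,0)->(0,3) = 4
Tile 11: (1,2)->(2,2) = 1
Tile 6: (1,3)->(1,1) = 2
Tile 2: (2,0)->(0,1) = 3
Tile 10: (2,1)->(2,1) = 0
Tile 14: (2,2)->(3,1) = 2
Tile 9: (2,3)->(2,0) = 3
Tile 8: (3,0)->(1,3) = 5
Tile 13: (3,1)->(3,0) = 1
Tile 7: (3,2)->(1,2) = 2
Tile 12: (3,3)->(2,3) = 1
Sum: 5 + 2 + 2 + 1 + 4 + 1 + 2 + 3 + 0 + 2 + 3 + 5 + 1 + 2 + 1 = 34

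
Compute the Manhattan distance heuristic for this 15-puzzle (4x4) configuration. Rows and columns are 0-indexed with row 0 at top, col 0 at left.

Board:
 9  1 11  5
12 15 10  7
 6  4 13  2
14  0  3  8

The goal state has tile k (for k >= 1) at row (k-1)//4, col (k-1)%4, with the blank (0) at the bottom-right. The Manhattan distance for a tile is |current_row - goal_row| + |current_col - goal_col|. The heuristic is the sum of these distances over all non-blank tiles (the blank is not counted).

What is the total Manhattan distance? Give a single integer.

Answer: 38

Derivation:
Tile 9: (0,0)->(2,0) = 2
Tile 1: (0,1)->(0,0) = 1
Tile 11: (0,2)->(2,2) = 2
Tile 5: (0,3)->(1,0) = 4
Tile 12: (1,0)->(2,3) = 4
Tile 15: (1,1)->(3,2) = 3
Tile 10: (1,2)->(2,1) = 2
Tile 7: (1,3)->(1,2) = 1
Tile 6: (2,0)->(1,1) = 2
Tile 4: (2,1)->(0,3) = 4
Tile 13: (2,2)->(3,0) = 3
Tile 2: (2,3)->(0,1) = 4
Tile 14: (3,0)->(3,1) = 1
Tile 3: (3,2)->(0,2) = 3
Tile 8: (3,3)->(1,3) = 2
Sum: 2 + 1 + 2 + 4 + 4 + 3 + 2 + 1 + 2 + 4 + 3 + 4 + 1 + 3 + 2 = 38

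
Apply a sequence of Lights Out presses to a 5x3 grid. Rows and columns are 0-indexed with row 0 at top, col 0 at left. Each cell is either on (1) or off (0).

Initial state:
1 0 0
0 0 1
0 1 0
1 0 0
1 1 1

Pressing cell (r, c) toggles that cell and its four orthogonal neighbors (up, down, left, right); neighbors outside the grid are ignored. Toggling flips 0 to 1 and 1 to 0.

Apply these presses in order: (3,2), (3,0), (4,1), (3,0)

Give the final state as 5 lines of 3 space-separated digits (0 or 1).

After press 1 at (3,2):
1 0 0
0 0 1
0 1 1
1 1 1
1 1 0

After press 2 at (3,0):
1 0 0
0 0 1
1 1 1
0 0 1
0 1 0

After press 3 at (4,1):
1 0 0
0 0 1
1 1 1
0 1 1
1 0 1

After press 4 at (3,0):
1 0 0
0 0 1
0 1 1
1 0 1
0 0 1

Answer: 1 0 0
0 0 1
0 1 1
1 0 1
0 0 1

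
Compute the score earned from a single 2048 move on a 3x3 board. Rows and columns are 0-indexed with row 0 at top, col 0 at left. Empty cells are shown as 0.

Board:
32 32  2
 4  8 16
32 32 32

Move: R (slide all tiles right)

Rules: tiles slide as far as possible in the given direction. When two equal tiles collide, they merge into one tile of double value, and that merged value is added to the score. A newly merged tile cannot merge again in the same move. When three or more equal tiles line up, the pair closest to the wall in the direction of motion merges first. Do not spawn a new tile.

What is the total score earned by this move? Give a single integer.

Answer: 128

Derivation:
Slide right:
row 0: [32, 32, 2] -> [0, 64, 2]  score +64 (running 64)
row 1: [4, 8, 16] -> [4, 8, 16]  score +0 (running 64)
row 2: [32, 32, 32] -> [0, 32, 64]  score +64 (running 128)
Board after move:
 0 64  2
 4  8 16
 0 32 64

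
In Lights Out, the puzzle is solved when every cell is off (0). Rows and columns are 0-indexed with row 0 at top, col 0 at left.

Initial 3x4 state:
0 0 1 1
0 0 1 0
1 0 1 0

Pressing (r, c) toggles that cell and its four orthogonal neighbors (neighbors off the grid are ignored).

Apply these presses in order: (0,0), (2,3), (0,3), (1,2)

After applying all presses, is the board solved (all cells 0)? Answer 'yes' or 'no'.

Answer: no

Derivation:
After press 1 at (0,0):
1 1 1 1
1 0 1 0
1 0 1 0

After press 2 at (2,3):
1 1 1 1
1 0 1 1
1 0 0 1

After press 3 at (0,3):
1 1 0 0
1 0 1 0
1 0 0 1

After press 4 at (1,2):
1 1 1 0
1 1 0 1
1 0 1 1

Lights still on: 9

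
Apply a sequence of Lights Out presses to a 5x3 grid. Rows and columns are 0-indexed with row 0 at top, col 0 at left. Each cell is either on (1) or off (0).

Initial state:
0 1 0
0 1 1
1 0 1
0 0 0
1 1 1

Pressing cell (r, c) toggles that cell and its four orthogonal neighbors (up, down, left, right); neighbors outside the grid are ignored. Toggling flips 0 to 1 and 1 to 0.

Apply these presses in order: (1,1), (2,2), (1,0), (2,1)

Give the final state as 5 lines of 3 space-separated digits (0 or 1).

After press 1 at (1,1):
0 0 0
1 0 0
1 1 1
0 0 0
1 1 1

After press 2 at (2,2):
0 0 0
1 0 1
1 0 0
0 0 1
1 1 1

After press 3 at (1,0):
1 0 0
0 1 1
0 0 0
0 0 1
1 1 1

After press 4 at (2,1):
1 0 0
0 0 1
1 1 1
0 1 1
1 1 1

Answer: 1 0 0
0 0 1
1 1 1
0 1 1
1 1 1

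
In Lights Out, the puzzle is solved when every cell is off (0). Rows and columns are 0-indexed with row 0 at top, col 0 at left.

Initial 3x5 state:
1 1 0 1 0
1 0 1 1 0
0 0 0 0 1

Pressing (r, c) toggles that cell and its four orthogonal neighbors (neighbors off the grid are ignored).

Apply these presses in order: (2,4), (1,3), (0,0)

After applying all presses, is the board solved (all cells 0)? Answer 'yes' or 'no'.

After press 1 at (2,4):
1 1 0 1 0
1 0 1 1 1
0 0 0 1 0

After press 2 at (1,3):
1 1 0 0 0
1 0 0 0 0
0 0 0 0 0

After press 3 at (0,0):
0 0 0 0 0
0 0 0 0 0
0 0 0 0 0

Lights still on: 0

Answer: yes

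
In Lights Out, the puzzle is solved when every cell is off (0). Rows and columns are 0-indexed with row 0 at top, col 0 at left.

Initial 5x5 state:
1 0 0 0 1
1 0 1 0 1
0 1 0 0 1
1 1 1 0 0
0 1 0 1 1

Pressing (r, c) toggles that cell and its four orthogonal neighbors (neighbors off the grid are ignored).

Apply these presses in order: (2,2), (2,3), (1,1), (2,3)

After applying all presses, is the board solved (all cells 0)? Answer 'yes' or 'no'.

Answer: no

Derivation:
After press 1 at (2,2):
1 0 0 0 1
1 0 0 0 1
0 0 1 1 1
1 1 0 0 0
0 1 0 1 1

After press 2 at (2,3):
1 0 0 0 1
1 0 0 1 1
0 0 0 0 0
1 1 0 1 0
0 1 0 1 1

After press 3 at (1,1):
1 1 0 0 1
0 1 1 1 1
0 1 0 0 0
1 1 0 1 0
0 1 0 1 1

After press 4 at (2,3):
1 1 0 0 1
0 1 1 0 1
0 1 1 1 1
1 1 0 0 0
0 1 0 1 1

Lights still on: 15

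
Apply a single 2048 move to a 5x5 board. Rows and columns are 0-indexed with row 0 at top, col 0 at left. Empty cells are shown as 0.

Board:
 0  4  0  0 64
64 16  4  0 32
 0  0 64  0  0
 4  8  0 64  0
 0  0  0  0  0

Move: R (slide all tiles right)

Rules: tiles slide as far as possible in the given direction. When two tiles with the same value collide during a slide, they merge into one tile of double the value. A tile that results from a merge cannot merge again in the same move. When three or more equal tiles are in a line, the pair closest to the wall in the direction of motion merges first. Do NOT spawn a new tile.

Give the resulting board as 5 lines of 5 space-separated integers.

Answer:  0  0  0  4 64
 0 64 16  4 32
 0  0  0  0 64
 0  0  4  8 64
 0  0  0  0  0

Derivation:
Slide right:
row 0: [0, 4, 0, 0, 64] -> [0, 0, 0, 4, 64]
row 1: [64, 16, 4, 0, 32] -> [0, 64, 16, 4, 32]
row 2: [0, 0, 64, 0, 0] -> [0, 0, 0, 0, 64]
row 3: [4, 8, 0, 64, 0] -> [0, 0, 4, 8, 64]
row 4: [0, 0, 0, 0, 0] -> [0, 0, 0, 0, 0]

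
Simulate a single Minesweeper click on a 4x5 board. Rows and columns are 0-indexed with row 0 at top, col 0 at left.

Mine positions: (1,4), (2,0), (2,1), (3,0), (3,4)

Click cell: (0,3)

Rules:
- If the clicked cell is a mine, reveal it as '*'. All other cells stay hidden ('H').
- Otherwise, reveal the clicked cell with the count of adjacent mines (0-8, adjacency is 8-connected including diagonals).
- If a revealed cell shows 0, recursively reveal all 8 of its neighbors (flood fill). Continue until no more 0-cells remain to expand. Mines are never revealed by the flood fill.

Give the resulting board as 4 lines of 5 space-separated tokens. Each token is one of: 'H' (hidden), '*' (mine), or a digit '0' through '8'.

H H H 1 H
H H H H H
H H H H H
H H H H H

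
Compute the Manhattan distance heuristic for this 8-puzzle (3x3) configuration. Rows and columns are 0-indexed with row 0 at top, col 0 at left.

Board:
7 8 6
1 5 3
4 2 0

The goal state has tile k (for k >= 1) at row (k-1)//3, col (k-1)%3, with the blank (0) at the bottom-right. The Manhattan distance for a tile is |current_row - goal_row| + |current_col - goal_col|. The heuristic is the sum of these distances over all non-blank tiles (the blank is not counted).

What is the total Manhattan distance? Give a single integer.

Answer: 10

Derivation:
Tile 7: at (0,0), goal (2,0), distance |0-2|+|0-0| = 2
Tile 8: at (0,1), goal (2,1), distance |0-2|+|1-1| = 2
Tile 6: at (0,2), goal (1,2), distance |0-1|+|2-2| = 1
Tile 1: at (1,0), goal (0,0), distance |1-0|+|0-0| = 1
Tile 5: at (1,1), goal (1,1), distance |1-1|+|1-1| = 0
Tile 3: at (1,2), goal (0,2), distance |1-0|+|2-2| = 1
Tile 4: at (2,0), goal (1,0), distance |2-1|+|0-0| = 1
Tile 2: at (2,1), goal (0,1), distance |2-0|+|1-1| = 2
Sum: 2 + 2 + 1 + 1 + 0 + 1 + 1 + 2 = 10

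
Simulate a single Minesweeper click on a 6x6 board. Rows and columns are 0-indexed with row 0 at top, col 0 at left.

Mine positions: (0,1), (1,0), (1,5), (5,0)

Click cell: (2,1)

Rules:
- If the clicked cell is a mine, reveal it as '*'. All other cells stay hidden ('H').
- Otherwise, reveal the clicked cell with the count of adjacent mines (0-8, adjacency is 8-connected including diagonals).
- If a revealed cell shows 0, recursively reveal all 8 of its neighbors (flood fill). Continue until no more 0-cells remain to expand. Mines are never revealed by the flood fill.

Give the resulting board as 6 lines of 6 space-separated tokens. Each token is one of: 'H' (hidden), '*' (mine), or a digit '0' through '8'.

H H H H H H
H H H H H H
H 1 H H H H
H H H H H H
H H H H H H
H H H H H H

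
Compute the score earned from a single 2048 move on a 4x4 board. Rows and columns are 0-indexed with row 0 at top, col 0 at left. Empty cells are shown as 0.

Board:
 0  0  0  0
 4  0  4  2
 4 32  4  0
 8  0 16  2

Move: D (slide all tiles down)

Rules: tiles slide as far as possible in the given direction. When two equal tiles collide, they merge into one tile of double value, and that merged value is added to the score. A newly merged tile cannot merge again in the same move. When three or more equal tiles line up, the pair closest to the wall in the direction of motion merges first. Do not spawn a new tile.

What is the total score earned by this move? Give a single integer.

Slide down:
col 0: [0, 4, 4, 8] -> [0, 0, 8, 8]  score +8 (running 8)
col 1: [0, 0, 32, 0] -> [0, 0, 0, 32]  score +0 (running 8)
col 2: [0, 4, 4, 16] -> [0, 0, 8, 16]  score +8 (running 16)
col 3: [0, 2, 0, 2] -> [0, 0, 0, 4]  score +4 (running 20)
Board after move:
 0  0  0  0
 0  0  0  0
 8  0  8  0
 8 32 16  4

Answer: 20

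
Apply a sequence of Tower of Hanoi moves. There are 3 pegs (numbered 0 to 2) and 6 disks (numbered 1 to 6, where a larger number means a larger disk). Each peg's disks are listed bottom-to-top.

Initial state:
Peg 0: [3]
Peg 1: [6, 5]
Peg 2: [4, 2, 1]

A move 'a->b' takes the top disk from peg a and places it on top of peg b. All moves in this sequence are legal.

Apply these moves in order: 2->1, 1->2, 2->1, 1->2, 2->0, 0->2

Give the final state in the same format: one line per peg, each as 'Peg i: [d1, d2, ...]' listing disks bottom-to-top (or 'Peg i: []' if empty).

Answer: Peg 0: [3]
Peg 1: [6, 5]
Peg 2: [4, 2, 1]

Derivation:
After move 1 (2->1):
Peg 0: [3]
Peg 1: [6, 5, 1]
Peg 2: [4, 2]

After move 2 (1->2):
Peg 0: [3]
Peg 1: [6, 5]
Peg 2: [4, 2, 1]

After move 3 (2->1):
Peg 0: [3]
Peg 1: [6, 5, 1]
Peg 2: [4, 2]

After move 4 (1->2):
Peg 0: [3]
Peg 1: [6, 5]
Peg 2: [4, 2, 1]

After move 5 (2->0):
Peg 0: [3, 1]
Peg 1: [6, 5]
Peg 2: [4, 2]

After move 6 (0->2):
Peg 0: [3]
Peg 1: [6, 5]
Peg 2: [4, 2, 1]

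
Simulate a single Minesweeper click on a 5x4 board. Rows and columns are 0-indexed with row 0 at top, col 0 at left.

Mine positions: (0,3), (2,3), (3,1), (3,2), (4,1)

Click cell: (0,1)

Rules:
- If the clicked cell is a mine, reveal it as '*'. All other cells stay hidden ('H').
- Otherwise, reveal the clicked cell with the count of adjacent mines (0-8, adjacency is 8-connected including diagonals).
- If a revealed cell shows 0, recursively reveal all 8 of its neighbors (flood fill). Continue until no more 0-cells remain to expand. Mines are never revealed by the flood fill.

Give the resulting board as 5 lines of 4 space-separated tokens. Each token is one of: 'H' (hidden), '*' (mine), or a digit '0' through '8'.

0 0 1 H
0 0 2 H
1 2 3 H
H H H H
H H H H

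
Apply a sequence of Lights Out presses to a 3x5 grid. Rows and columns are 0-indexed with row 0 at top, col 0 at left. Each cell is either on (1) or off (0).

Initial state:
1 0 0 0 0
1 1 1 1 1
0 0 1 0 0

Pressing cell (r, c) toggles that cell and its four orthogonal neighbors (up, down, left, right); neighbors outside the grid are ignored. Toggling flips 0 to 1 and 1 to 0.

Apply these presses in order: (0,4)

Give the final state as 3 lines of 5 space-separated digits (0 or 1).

Answer: 1 0 0 1 1
1 1 1 1 0
0 0 1 0 0

Derivation:
After press 1 at (0,4):
1 0 0 1 1
1 1 1 1 0
0 0 1 0 0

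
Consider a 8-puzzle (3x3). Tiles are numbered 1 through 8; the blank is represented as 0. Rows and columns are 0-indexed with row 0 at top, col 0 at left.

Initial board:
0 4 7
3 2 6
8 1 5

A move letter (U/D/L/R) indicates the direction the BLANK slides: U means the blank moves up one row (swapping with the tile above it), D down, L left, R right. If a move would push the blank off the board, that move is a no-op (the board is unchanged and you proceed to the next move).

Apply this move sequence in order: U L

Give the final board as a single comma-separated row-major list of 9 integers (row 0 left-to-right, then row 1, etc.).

Answer: 0, 4, 7, 3, 2, 6, 8, 1, 5

Derivation:
After move 1 (U):
0 4 7
3 2 6
8 1 5

After move 2 (L):
0 4 7
3 2 6
8 1 5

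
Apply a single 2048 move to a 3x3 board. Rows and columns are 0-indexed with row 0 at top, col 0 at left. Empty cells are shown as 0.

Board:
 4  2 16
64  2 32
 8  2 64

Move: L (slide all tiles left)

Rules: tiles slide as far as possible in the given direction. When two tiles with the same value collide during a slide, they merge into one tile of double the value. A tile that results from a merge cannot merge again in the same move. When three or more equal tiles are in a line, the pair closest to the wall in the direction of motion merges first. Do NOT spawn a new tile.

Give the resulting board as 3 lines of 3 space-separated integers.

Answer:  4  2 16
64  2 32
 8  2 64

Derivation:
Slide left:
row 0: [4, 2, 16] -> [4, 2, 16]
row 1: [64, 2, 32] -> [64, 2, 32]
row 2: [8, 2, 64] -> [8, 2, 64]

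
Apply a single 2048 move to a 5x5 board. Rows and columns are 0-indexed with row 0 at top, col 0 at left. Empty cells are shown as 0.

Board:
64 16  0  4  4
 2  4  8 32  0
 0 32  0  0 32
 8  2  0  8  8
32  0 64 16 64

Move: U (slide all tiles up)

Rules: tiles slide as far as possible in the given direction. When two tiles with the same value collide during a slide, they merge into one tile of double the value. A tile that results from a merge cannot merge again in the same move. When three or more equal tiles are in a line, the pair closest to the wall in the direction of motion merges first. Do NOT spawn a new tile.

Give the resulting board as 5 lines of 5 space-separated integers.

Answer: 64 16  8  4  4
 2  4 64 32 32
 8 32  0  8  8
32  2  0 16 64
 0  0  0  0  0

Derivation:
Slide up:
col 0: [64, 2, 0, 8, 32] -> [64, 2, 8, 32, 0]
col 1: [16, 4, 32, 2, 0] -> [16, 4, 32, 2, 0]
col 2: [0, 8, 0, 0, 64] -> [8, 64, 0, 0, 0]
col 3: [4, 32, 0, 8, 16] -> [4, 32, 8, 16, 0]
col 4: [4, 0, 32, 8, 64] -> [4, 32, 8, 64, 0]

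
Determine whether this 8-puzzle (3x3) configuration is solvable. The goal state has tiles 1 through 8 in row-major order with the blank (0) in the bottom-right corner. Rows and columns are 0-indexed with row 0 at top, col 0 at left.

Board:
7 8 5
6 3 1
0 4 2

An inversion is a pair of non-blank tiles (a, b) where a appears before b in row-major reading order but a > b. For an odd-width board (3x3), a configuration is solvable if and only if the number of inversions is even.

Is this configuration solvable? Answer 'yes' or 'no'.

Inversions (pairs i<j in row-major order where tile[i] > tile[j] > 0): 23
23 is odd, so the puzzle is not solvable.

Answer: no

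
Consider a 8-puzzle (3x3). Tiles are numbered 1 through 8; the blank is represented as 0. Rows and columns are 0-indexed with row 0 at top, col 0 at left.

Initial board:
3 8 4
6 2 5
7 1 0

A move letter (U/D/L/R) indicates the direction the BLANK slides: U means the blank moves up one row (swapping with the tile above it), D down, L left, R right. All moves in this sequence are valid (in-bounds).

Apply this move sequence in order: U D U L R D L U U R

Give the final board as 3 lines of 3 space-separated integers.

After move 1 (U):
3 8 4
6 2 0
7 1 5

After move 2 (D):
3 8 4
6 2 5
7 1 0

After move 3 (U):
3 8 4
6 2 0
7 1 5

After move 4 (L):
3 8 4
6 0 2
7 1 5

After move 5 (R):
3 8 4
6 2 0
7 1 5

After move 6 (D):
3 8 4
6 2 5
7 1 0

After move 7 (L):
3 8 4
6 2 5
7 0 1

After move 8 (U):
3 8 4
6 0 5
7 2 1

After move 9 (U):
3 0 4
6 8 5
7 2 1

After move 10 (R):
3 4 0
6 8 5
7 2 1

Answer: 3 4 0
6 8 5
7 2 1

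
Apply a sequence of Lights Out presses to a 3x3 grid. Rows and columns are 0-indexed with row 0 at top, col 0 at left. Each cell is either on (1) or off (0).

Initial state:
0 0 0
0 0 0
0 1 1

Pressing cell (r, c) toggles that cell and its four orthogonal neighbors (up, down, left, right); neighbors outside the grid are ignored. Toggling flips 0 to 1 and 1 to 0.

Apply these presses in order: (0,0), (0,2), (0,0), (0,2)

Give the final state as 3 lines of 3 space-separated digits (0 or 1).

Answer: 0 0 0
0 0 0
0 1 1

Derivation:
After press 1 at (0,0):
1 1 0
1 0 0
0 1 1

After press 2 at (0,2):
1 0 1
1 0 1
0 1 1

After press 3 at (0,0):
0 1 1
0 0 1
0 1 1

After press 4 at (0,2):
0 0 0
0 0 0
0 1 1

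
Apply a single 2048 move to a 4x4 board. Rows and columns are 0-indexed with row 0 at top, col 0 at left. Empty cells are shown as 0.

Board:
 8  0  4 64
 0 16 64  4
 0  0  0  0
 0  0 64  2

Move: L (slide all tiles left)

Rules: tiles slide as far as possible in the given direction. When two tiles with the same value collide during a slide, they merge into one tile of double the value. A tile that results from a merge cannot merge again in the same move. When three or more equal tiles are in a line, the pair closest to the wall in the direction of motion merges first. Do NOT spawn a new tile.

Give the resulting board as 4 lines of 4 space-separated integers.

Answer:  8  4 64  0
16 64  4  0
 0  0  0  0
64  2  0  0

Derivation:
Slide left:
row 0: [8, 0, 4, 64] -> [8, 4, 64, 0]
row 1: [0, 16, 64, 4] -> [16, 64, 4, 0]
row 2: [0, 0, 0, 0] -> [0, 0, 0, 0]
row 3: [0, 0, 64, 2] -> [64, 2, 0, 0]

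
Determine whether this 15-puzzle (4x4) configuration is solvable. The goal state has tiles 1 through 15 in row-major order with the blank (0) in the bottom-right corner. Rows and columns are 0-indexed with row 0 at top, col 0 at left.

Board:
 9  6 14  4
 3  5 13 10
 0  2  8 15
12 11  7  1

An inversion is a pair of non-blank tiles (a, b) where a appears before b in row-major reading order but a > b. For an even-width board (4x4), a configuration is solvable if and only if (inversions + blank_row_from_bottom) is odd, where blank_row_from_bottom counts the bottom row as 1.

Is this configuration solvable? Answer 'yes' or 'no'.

Answer: yes

Derivation:
Inversions: 55
Blank is in row 2 (0-indexed from top), which is row 2 counting from the bottom (bottom = 1).
55 + 2 = 57, which is odd, so the puzzle is solvable.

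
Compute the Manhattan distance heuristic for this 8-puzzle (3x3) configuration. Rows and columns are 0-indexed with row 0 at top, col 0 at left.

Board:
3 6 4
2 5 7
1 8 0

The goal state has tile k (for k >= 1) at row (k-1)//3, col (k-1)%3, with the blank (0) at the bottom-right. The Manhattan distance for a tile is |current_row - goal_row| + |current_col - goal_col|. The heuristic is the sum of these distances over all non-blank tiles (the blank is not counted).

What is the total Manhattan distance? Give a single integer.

Answer: 14

Derivation:
Tile 3: at (0,0), goal (0,2), distance |0-0|+|0-2| = 2
Tile 6: at (0,1), goal (1,2), distance |0-1|+|1-2| = 2
Tile 4: at (0,2), goal (1,0), distance |0-1|+|2-0| = 3
Tile 2: at (1,0), goal (0,1), distance |1-0|+|0-1| = 2
Tile 5: at (1,1), goal (1,1), distance |1-1|+|1-1| = 0
Tile 7: at (1,2), goal (2,0), distance |1-2|+|2-0| = 3
Tile 1: at (2,0), goal (0,0), distance |2-0|+|0-0| = 2
Tile 8: at (2,1), goal (2,1), distance |2-2|+|1-1| = 0
Sum: 2 + 2 + 3 + 2 + 0 + 3 + 2 + 0 = 14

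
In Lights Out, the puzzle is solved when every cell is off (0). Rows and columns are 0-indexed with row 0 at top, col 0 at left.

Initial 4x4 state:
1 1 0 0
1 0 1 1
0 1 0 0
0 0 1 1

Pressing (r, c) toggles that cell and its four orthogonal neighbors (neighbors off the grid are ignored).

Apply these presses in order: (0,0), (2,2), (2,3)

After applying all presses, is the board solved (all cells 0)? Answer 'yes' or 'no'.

After press 1 at (0,0):
0 0 0 0
0 0 1 1
0 1 0 0
0 0 1 1

After press 2 at (2,2):
0 0 0 0
0 0 0 1
0 0 1 1
0 0 0 1

After press 3 at (2,3):
0 0 0 0
0 0 0 0
0 0 0 0
0 0 0 0

Lights still on: 0

Answer: yes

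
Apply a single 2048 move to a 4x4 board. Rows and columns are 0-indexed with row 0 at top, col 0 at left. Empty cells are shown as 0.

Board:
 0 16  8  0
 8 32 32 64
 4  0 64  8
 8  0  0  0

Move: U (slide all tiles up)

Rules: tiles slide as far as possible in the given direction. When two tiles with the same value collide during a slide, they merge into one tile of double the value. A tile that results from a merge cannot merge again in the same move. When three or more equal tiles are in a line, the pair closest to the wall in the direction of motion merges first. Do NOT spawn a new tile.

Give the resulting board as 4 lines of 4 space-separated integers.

Answer:  8 16  8 64
 4 32 32  8
 8  0 64  0
 0  0  0  0

Derivation:
Slide up:
col 0: [0, 8, 4, 8] -> [8, 4, 8, 0]
col 1: [16, 32, 0, 0] -> [16, 32, 0, 0]
col 2: [8, 32, 64, 0] -> [8, 32, 64, 0]
col 3: [0, 64, 8, 0] -> [64, 8, 0, 0]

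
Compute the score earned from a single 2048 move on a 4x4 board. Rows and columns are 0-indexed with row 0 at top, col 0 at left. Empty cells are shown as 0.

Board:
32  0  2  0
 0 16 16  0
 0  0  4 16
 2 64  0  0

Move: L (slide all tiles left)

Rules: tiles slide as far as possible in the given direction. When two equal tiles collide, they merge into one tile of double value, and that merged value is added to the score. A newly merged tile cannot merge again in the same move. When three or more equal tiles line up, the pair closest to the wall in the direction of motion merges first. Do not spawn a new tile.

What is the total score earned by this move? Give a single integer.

Slide left:
row 0: [32, 0, 2, 0] -> [32, 2, 0, 0]  score +0 (running 0)
row 1: [0, 16, 16, 0] -> [32, 0, 0, 0]  score +32 (running 32)
row 2: [0, 0, 4, 16] -> [4, 16, 0, 0]  score +0 (running 32)
row 3: [2, 64, 0, 0] -> [2, 64, 0, 0]  score +0 (running 32)
Board after move:
32  2  0  0
32  0  0  0
 4 16  0  0
 2 64  0  0

Answer: 32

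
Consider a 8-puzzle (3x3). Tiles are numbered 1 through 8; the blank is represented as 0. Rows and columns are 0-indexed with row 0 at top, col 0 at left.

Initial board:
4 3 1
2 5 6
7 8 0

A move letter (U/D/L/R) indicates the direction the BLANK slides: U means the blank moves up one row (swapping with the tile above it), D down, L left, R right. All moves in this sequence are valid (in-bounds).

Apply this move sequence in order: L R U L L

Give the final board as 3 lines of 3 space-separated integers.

After move 1 (L):
4 3 1
2 5 6
7 0 8

After move 2 (R):
4 3 1
2 5 6
7 8 0

After move 3 (U):
4 3 1
2 5 0
7 8 6

After move 4 (L):
4 3 1
2 0 5
7 8 6

After move 5 (L):
4 3 1
0 2 5
7 8 6

Answer: 4 3 1
0 2 5
7 8 6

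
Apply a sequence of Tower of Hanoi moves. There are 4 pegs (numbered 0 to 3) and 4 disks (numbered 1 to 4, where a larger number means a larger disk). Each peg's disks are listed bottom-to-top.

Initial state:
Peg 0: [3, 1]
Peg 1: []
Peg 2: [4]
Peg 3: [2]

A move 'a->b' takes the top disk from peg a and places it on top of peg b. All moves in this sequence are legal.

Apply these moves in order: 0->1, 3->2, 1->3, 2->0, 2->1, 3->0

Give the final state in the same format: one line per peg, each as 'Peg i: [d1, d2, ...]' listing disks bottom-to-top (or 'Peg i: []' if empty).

After move 1 (0->1):
Peg 0: [3]
Peg 1: [1]
Peg 2: [4]
Peg 3: [2]

After move 2 (3->2):
Peg 0: [3]
Peg 1: [1]
Peg 2: [4, 2]
Peg 3: []

After move 3 (1->3):
Peg 0: [3]
Peg 1: []
Peg 2: [4, 2]
Peg 3: [1]

After move 4 (2->0):
Peg 0: [3, 2]
Peg 1: []
Peg 2: [4]
Peg 3: [1]

After move 5 (2->1):
Peg 0: [3, 2]
Peg 1: [4]
Peg 2: []
Peg 3: [1]

After move 6 (3->0):
Peg 0: [3, 2, 1]
Peg 1: [4]
Peg 2: []
Peg 3: []

Answer: Peg 0: [3, 2, 1]
Peg 1: [4]
Peg 2: []
Peg 3: []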